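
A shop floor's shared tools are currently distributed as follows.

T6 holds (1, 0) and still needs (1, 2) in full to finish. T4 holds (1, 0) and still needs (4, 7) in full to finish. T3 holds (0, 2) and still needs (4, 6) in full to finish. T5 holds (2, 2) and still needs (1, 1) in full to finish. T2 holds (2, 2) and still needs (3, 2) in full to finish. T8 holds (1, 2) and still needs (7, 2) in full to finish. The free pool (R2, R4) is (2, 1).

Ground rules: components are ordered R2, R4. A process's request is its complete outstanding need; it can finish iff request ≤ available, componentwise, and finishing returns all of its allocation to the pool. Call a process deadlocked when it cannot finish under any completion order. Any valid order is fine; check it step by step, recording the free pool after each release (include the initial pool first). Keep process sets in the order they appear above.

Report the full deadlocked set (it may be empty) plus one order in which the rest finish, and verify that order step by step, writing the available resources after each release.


No process is deadlocked.
Key observation: T5 can run right away; the returned allocation unlocks the remaining processes in turn.
A valid finishing order for the others: T5, T2, T6, T8, T4, T3. Check, step by step:
  pool = (2, 1)
  T5: need (1, 1) fits (2, 1); releases (2, 2), pool now (4, 3)
  T2: need (3, 2) fits (4, 3); releases (2, 2), pool now (6, 5)
  T6: need (1, 2) fits (6, 5); releases (1, 0), pool now (7, 5)
  T8: need (7, 2) fits (7, 5); releases (1, 2), pool now (8, 7)
  T4: need (4, 7) fits (8, 7); releases (1, 0), pool now (9, 7)
  T3: need (4, 6) fits (9, 7); releases (0, 2), pool now (9, 9)


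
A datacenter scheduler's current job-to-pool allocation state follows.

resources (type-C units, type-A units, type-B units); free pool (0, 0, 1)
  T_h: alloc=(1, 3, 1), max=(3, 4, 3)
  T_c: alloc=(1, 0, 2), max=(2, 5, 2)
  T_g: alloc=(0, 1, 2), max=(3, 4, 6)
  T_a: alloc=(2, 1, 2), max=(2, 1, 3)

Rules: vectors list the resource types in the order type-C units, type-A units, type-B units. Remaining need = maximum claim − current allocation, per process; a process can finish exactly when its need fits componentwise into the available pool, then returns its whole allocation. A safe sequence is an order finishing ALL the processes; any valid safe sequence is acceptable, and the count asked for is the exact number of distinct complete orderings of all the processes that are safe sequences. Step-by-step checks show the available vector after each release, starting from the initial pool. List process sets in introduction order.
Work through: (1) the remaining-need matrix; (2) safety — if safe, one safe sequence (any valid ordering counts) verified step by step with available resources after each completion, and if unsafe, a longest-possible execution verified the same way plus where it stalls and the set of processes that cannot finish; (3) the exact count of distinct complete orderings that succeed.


(1) Outstanding need per process (order type-C units, type-A units, type-B units):
  T_h: (2, 1, 2)
  T_c: (1, 5, 0)
  T_g: (3, 3, 4)
  T_a: (0, 0, 1)
(2) SAFE — a valid safe sequence is T_a, T_h, T_g, T_c.
Key observation: reading the order forward, T_a is the first process whose need (0, 0, 1) meets the free pool (0, 0, 1) exactly on a resource it requests.
Check, step by step:
  pool = (0, 0, 1)
  T_a: need (0, 0, 1) fits (0, 0, 1); releases (2, 1, 2), pool now (2, 1, 3)
  T_h: need (2, 1, 2) fits (2, 1, 3); releases (1, 3, 1), pool now (3, 4, 4)
  T_g: need (3, 3, 4) fits (3, 4, 4); releases (0, 1, 2), pool now (3, 5, 6)
  T_c: need (1, 5, 0) fits (3, 5, 6); releases (1, 0, 2), pool now (4, 5, 8)
(3) Precisely 1 of the possible complete orderings is a safe sequence.


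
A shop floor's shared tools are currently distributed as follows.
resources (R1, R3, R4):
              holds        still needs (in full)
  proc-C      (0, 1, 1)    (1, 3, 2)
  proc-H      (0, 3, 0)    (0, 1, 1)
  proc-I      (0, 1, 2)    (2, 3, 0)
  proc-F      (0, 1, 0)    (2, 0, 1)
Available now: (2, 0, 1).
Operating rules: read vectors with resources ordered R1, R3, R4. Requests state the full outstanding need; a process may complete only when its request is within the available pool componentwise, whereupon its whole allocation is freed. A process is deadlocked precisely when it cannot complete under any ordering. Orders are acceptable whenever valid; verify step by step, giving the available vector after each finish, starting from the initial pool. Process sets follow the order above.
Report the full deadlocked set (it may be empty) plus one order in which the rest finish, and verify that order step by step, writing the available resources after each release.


No process is deadlocked.
Key observation: no deadlock: proc-F fits now, and the freed resources carry the rest through.
One completion order for the rest: proc-F, proc-H, proc-I, proc-C. Step-by-step check:
  pool = (2, 0, 1)
  proc-F needs (2, 0, 1) <= (2, 0, 1) -> finishes; pool += (0, 1, 0) = (2, 1, 1)
  proc-H needs (0, 1, 1) <= (2, 1, 1) -> finishes; pool += (0, 3, 0) = (2, 4, 1)
  proc-I needs (2, 3, 0) <= (2, 4, 1) -> finishes; pool += (0, 1, 2) = (2, 5, 3)
  proc-C needs (1, 3, 2) <= (2, 5, 3) -> finishes; pool += (0, 1, 1) = (2, 6, 4)


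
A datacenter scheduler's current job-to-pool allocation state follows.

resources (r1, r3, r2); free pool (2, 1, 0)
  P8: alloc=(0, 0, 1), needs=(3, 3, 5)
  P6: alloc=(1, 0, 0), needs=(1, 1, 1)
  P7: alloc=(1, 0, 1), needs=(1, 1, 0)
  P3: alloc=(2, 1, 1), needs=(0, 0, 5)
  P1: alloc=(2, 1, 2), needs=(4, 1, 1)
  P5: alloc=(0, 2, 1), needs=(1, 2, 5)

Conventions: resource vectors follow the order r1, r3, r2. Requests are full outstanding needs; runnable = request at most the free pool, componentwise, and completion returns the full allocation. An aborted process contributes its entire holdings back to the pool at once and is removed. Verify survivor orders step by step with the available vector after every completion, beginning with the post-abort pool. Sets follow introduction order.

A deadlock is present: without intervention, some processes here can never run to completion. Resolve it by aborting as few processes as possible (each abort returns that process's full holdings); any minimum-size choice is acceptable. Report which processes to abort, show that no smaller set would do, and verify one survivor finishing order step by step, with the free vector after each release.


The answer: abort P8 and P3.
Key observation: the returned (2, 1, 2) from P8 and P3 is what brings P5 — unrunnable before, under any order — into play at step 4.
Why nothing smaller works — every single abort fails: P8 alone leaves P3 blocked (short on r2); P6 alone leaves P8 blocked (short on r3 and r2); P7 alone leaves P8 blocked (short on r3 and r2); P3 alone leaves P8 blocked (short on r2); P1 alone leaves P8 blocked (short on r3 and r2); P5 alone leaves P8 blocked (short on r2).
One survivor order: P6, P1, P7, P5. Check, step by step (post-abort pool first):
  pool = (4, 2, 2)
  P6 needs (1, 1, 1) <= (4, 2, 2) -> finishes; pool += (1, 0, 0) = (5, 2, 2)
  P1 needs (4, 1, 1) <= (5, 2, 2) -> finishes; pool += (2, 1, 2) = (7, 3, 4)
  P7 needs (1, 1, 0) <= (7, 3, 4) -> finishes; pool += (1, 0, 1) = (8, 3, 5)
  P5 needs (1, 2, 5) <= (8, 3, 5) -> finishes; pool += (0, 2, 1) = (8, 5, 6)


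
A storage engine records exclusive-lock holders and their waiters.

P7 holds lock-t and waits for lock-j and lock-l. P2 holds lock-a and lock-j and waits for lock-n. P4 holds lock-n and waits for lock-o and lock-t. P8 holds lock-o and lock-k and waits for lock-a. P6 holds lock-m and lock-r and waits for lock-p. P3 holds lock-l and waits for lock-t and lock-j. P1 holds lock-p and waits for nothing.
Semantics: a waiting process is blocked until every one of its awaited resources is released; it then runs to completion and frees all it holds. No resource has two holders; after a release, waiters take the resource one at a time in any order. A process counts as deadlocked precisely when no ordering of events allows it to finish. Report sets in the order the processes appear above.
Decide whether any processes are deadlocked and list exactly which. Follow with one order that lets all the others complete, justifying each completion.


Deadlocked: P7, P2, P4, P8 and P3.
Key observation: the wait chain closes on itself along P7 -> P2 -> P4 -> P7; P8 and P3 are caught in further circular waits.
The rest can finish in the order P1, P6.
Walking it through:
  run P1 (it waits on nothing); releases lock-p
  P6 waits on lock-p — all released -> runs and releases lock-m and lock-r


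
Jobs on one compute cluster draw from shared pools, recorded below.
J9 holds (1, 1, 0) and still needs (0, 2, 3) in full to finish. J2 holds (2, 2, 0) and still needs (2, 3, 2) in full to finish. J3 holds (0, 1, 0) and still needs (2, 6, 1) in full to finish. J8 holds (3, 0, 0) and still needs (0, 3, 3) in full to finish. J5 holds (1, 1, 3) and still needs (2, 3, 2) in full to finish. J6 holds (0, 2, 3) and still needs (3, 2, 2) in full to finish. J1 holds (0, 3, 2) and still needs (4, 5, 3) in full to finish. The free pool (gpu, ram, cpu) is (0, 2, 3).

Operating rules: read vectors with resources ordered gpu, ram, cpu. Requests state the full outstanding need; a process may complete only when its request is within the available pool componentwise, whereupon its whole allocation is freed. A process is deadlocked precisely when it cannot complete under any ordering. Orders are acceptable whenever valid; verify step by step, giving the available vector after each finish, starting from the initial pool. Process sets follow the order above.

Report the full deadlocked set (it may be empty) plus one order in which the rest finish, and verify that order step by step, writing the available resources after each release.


Nothing here is deadlocked.
Key observation: beginning at J9, releases accumulate fast enough that every process eventually fits.
The rest can finish in the order J9, J8, J2, J1, J6, J5, J3. Verifying each step:
  pool = (0, 2, 3)
  J9: need (0, 2, 3) fits (0, 2, 3); releases (1, 1, 0), pool now (1, 3, 3)
  J8: need (0, 3, 3) fits (1, 3, 3); releases (3, 0, 0), pool now (4, 3, 3)
  J2: need (2, 3, 2) fits (4, 3, 3); releases (2, 2, 0), pool now (6, 5, 3)
  J1: need (4, 5, 3) fits (6, 5, 3); releases (0, 3, 2), pool now (6, 8, 5)
  J6: need (3, 2, 2) fits (6, 8, 5); releases (0, 2, 3), pool now (6, 10, 8)
  J5: need (2, 3, 2) fits (6, 10, 8); releases (1, 1, 3), pool now (7, 11, 11)
  J3: need (2, 6, 1) fits (7, 11, 11); releases (0, 1, 0), pool now (7, 12, 11)


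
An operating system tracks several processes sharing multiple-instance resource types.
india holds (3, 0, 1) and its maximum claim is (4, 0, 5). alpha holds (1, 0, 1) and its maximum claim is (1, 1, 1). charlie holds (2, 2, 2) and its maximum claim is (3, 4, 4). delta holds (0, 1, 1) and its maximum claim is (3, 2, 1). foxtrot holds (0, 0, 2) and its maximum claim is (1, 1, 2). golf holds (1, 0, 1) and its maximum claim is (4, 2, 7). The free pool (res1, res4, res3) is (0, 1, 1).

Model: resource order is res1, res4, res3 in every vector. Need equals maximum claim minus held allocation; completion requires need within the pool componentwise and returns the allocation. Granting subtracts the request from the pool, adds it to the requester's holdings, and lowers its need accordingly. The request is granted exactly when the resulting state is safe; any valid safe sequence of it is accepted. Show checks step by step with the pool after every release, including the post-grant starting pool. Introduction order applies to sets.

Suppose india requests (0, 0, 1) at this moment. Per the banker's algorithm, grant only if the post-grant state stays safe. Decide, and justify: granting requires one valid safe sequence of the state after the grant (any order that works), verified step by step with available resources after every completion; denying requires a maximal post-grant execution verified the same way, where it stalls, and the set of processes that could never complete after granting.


GRANT. The post-grant state is safe; one safe sequence: alpha, foxtrot, india, delta, golf, charlie.
Key observation: granting shrinks the pool to (0, 1, 0), yet alpha still fits and the chain goes through.
Step-by-step check of the post-grant state:
  pool = (0, 1, 0)
  alpha: need (0, 1, 0) fits (0, 1, 0); releases (1, 0, 1), pool now (1, 1, 1)
  foxtrot: need (1, 1, 0) fits (1, 1, 1); releases (0, 0, 2), pool now (1, 1, 3)
  india: need (1, 0, 3) fits (1, 1, 3); releases (3, 0, 2), pool now (4, 1, 5)
  delta: need (3, 1, 0) fits (4, 1, 5); releases (0, 1, 1), pool now (4, 2, 6)
  golf: need (3, 2, 6) fits (4, 2, 6); releases (1, 0, 1), pool now (5, 2, 7)
  charlie: need (1, 2, 2) fits (5, 2, 7); releases (2, 2, 2), pool now (7, 4, 9)


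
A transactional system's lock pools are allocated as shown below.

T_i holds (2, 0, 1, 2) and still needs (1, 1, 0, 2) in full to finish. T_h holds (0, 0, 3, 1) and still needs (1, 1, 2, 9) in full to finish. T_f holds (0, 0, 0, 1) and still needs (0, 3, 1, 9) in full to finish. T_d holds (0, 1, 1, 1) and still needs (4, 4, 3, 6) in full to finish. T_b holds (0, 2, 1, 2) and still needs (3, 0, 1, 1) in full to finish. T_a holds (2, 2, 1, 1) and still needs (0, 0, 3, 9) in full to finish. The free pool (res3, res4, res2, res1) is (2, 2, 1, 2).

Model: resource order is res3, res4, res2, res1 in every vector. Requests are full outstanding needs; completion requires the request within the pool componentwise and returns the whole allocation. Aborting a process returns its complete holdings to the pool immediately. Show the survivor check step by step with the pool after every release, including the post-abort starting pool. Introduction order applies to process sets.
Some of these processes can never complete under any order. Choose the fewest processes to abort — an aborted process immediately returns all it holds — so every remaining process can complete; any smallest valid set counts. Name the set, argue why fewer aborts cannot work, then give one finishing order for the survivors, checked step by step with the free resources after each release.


The answer: abort T_h and T_f.
Key observation: the returned (0, 0, 3, 2) from T_h and T_f is what brings T_a — unrunnable before, under any order — into play at step 4.
No one abort is enough; case by case: T_i alone leaves T_h blocked (short on res1); T_h alone leaves T_f blocked (short on res1); T_f alone leaves T_h blocked (short on res1); T_d alone leaves T_h blocked (short on res1); T_b alone leaves T_h blocked (short on res1); T_a alone leaves T_h blocked (short on res1).
Survivors finish in the order: T_i, T_b, T_d, T_a. Verifying each step (pool after the aborts first):
  pool = (2, 2, 4, 4)
  T_i needs (1, 1, 0, 2) <= (2, 2, 4, 4) -> finishes; pool += (2, 0, 1, 2) = (4, 2, 5, 6)
  T_b needs (3, 0, 1, 1) <= (4, 2, 5, 6) -> finishes; pool += (0, 2, 1, 2) = (4, 4, 6, 8)
  T_d needs (4, 4, 3, 6) <= (4, 4, 6, 8) -> finishes; pool += (0, 1, 1, 1) = (4, 5, 7, 9)
  T_a needs (0, 0, 3, 9) <= (4, 5, 7, 9) -> finishes; pool += (2, 2, 1, 1) = (6, 7, 8, 10)


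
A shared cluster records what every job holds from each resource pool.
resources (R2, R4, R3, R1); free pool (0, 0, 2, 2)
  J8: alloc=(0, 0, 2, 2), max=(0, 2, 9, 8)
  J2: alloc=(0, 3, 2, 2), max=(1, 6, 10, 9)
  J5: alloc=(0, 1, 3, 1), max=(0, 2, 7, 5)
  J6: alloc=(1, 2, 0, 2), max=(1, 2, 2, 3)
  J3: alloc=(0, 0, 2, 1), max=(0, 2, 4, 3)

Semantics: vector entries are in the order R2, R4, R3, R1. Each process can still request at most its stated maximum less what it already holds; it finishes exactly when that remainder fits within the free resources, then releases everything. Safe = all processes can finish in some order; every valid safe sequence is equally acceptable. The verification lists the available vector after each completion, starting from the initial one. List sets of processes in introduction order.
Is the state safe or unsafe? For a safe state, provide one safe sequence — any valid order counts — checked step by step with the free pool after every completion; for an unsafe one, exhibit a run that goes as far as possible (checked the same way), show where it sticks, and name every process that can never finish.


SAFE — a valid safe sequence is J6, J3, J5, J8, J2.
Key observation: reading the order forward, J6 is the first process whose need (0, 0, 2, 1) meets the free pool (0, 0, 2, 2) exactly on a resource it requests.
Step-by-step check:
  pool = (0, 0, 2, 2)
  run J6 (needs (0, 0, 2, 1), free (0, 0, 2, 2)); after release of (1, 2, 0, 2) the pool is (1, 2, 2, 4)
  run J3 (needs (0, 2, 2, 2), free (1, 2, 2, 4)); after release of (0, 0, 2, 1) the pool is (1, 2, 4, 5)
  run J5 (needs (0, 1, 4, 4), free (1, 2, 4, 5)); after release of (0, 1, 3, 1) the pool is (1, 3, 7, 6)
  run J8 (needs (0, 2, 7, 6), free (1, 3, 7, 6)); after release of (0, 0, 2, 2) the pool is (1, 3, 9, 8)
  run J2 (needs (1, 3, 8, 7), free (1, 3, 9, 8)); after release of (0, 3, 2, 2) the pool is (1, 6, 11, 10)


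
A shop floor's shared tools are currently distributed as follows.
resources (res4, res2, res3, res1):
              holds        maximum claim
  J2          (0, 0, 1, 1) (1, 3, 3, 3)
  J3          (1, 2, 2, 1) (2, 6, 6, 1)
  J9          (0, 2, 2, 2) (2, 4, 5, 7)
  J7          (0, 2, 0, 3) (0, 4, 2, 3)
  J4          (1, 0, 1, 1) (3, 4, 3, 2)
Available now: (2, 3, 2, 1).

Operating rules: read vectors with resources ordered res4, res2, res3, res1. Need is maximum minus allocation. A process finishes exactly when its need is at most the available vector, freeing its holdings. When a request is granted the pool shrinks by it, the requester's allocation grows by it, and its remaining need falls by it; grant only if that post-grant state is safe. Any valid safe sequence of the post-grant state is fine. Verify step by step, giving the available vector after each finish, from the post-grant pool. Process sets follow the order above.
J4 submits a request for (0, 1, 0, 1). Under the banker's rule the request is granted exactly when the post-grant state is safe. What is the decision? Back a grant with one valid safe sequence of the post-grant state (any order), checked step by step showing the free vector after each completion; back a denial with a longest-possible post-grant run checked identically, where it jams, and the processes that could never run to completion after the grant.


GRANT — the state after the grant stays safe, e.g. via J7, J2, J4, J9, J3.
Key observation: with (2, 2, 2, 0) left after the transfer, J7 can run at once — the state stays safe.
Verifying the post-grant state step by step:
  pool = (2, 2, 2, 0)
  J7: need (0, 2, 2, 0) fits (2, 2, 2, 0); releases (0, 2, 0, 3), pool now (2, 4, 2, 3)
  J2: need (1, 3, 2, 2) fits (2, 4, 2, 3); releases (0, 0, 1, 1), pool now (2, 4, 3, 4)
  J4: need (2, 3, 2, 0) fits (2, 4, 3, 4); releases (1, 1, 1, 2), pool now (3, 5, 4, 6)
  J9: need (2, 2, 3, 5) fits (3, 5, 4, 6); releases (0, 2, 2, 2), pool now (3, 7, 6, 8)
  J3: need (1, 4, 4, 0) fits (3, 7, 6, 8); releases (1, 2, 2, 1), pool now (4, 9, 8, 9)


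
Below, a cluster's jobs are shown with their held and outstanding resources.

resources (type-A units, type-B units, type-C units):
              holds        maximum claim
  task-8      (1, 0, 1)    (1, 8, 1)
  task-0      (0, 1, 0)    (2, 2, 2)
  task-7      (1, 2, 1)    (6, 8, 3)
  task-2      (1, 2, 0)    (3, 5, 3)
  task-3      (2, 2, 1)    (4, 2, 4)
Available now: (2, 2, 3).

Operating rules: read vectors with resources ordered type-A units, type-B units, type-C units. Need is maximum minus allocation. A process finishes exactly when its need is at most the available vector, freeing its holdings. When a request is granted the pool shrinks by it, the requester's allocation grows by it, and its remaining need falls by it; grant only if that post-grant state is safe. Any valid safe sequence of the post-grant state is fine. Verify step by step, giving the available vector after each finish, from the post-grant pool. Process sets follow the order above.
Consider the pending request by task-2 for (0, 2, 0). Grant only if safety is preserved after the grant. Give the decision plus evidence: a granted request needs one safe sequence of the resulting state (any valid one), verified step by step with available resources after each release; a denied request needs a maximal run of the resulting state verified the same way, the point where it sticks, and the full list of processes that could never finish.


GRANT: granting preserves safety; a valid post-grant sequence is task-3, task-0, task-2, task-7, task-8.
Key observation: (2, 0, 3) free after granting still covers task-3 first, and each release covers the next.
Check on the post-grant state, step by step:
  pool = (2, 0, 3)
  task-3: need (2, 0, 3) fits (2, 0, 3); releases (2, 2, 1), pool now (4, 2, 4)
  task-0: need (2, 1, 2) fits (4, 2, 4); releases (0, 1, 0), pool now (4, 3, 4)
  task-2: need (2, 1, 3) fits (4, 3, 4); releases (1, 4, 0), pool now (5, 7, 4)
  task-7: need (5, 6, 2) fits (5, 7, 4); releases (1, 2, 1), pool now (6, 9, 5)
  task-8: need (0, 8, 0) fits (6, 9, 5); releases (1, 0, 1), pool now (7, 9, 6)


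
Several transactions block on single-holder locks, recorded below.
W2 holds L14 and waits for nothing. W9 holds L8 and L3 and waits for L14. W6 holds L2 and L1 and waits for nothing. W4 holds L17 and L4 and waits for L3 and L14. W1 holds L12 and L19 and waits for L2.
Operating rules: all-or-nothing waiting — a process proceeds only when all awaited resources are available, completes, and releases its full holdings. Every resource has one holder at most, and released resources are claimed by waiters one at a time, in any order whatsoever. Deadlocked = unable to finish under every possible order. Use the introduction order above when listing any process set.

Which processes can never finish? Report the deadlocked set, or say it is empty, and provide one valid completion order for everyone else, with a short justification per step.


Nothing here is deadlocked.
Key observation: the waits form no ring: some process can always run, and its releases unblock the others one by one.
The rest can finish in the order W2, W9, W6, W4, W1.
Step-by-step check:
  W2 waits on nothing -> runs at once and releases L14
  W9: everything it awaited (L14) is free; runs, freeing L8 and L3
  W6 waits on nothing -> runs at once and releases L2 and L1
  W4: everything it awaited (L3 and L14) is free; runs, freeing L17 and L4
  W1: everything it awaited (L2) is free; runs, freeing L12 and L19


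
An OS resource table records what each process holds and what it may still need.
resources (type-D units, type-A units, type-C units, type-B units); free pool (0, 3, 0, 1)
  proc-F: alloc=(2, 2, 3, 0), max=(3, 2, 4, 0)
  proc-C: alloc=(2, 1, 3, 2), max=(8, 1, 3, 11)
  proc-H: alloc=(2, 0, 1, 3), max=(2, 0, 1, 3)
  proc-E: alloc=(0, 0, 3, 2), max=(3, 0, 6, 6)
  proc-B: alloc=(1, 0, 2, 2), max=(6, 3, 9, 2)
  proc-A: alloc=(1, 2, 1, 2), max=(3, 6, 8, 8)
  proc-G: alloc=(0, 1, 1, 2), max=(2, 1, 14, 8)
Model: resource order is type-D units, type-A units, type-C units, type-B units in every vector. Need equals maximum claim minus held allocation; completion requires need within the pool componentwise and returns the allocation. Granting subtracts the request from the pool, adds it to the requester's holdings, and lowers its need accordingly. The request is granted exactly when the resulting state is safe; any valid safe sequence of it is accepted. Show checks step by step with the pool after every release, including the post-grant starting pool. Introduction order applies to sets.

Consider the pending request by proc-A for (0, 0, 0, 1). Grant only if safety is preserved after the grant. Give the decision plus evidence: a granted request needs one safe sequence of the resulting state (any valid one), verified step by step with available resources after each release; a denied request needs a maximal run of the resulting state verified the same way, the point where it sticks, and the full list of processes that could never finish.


DENY — the pretend-granted state is unsafe.
Key observation: after proc-H, proc-F the pool peaks at (4, 5, 4, 3), and each blocked process is short somewhere: proc-C on type-D units, type-B units; proc-E on type-B units; proc-B on type-D units, type-C units; proc-A on type-C units, type-B units; proc-G on type-C units, type-B units.
After a pretend grant, a maximal execution: proc-H, proc-F — then nothing else fits. Step-by-step check:
  pool = (0, 3, 0, 0)
  run proc-H (needs (0, 0, 0, 0), free (0, 3, 0, 0)); after release of (2, 0, 1, 3) the pool is (2, 3, 1, 3)
  run proc-F (needs (1, 0, 1, 0), free (2, 3, 1, 3)); after release of (2, 2, 3, 0) the pool is (4, 5, 4, 3)
  blocked: proc-C wants (6, 0, 0, 9), pool (4, 5, 4, 3) — not enough type-D units and type-B units
  blocked: proc-E wants (3, 0, 3, 4), pool (4, 5, 4, 3) — not enough type-B units
  blocked: proc-B wants (5, 3, 7, 0), pool (4, 5, 4, 3) — not enough type-D units and type-C units
  blocked: proc-A wants (2, 4, 7, 5), pool (4, 5, 4, 3) — not enough type-C units and type-B units
  blocked: proc-G wants (2, 0, 13, 6), pool (4, 5, 4, 3) — not enough type-C units and type-B units
Processes that could never finish after the grant: proc-C, proc-E, proc-B, proc-A and proc-G.


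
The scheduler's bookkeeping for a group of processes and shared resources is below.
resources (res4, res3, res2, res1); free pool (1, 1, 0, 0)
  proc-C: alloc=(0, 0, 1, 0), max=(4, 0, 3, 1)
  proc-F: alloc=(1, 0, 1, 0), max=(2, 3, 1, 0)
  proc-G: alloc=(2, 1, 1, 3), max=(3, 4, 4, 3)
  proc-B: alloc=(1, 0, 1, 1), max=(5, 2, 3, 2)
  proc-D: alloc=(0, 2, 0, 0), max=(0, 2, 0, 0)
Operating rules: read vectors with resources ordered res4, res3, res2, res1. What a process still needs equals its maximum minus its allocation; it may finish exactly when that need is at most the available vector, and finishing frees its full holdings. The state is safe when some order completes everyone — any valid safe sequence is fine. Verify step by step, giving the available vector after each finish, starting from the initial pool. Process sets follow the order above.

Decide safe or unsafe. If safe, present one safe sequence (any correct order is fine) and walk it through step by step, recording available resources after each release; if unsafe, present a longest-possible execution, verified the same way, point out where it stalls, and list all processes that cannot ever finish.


UNSAFE — no complete ordering exists.
Key observation: the wall is res2: completing proc-D, proc-F brings the pool only to (2, 3, 1, 0), and all the rest need more.
A maximal execution: proc-D, proc-F — then nothing else fits. Verifying each step:
  pool = (1, 1, 0, 0)
  proc-D needs (0, 0, 0, 0) <= (1, 1, 0, 0) -> finishes; pool += (0, 2, 0, 0) = (1, 3, 0, 0)
  proc-F needs (1, 3, 0, 0) <= (1, 3, 0, 0) -> finishes; pool += (1, 0, 1, 0) = (2, 3, 1, 0)
  proc-C still needs (4, 0, 2, 1) but only (2, 3, 1, 0) is free — short on res4, res2 and res1
  proc-G still needs (1, 3, 3, 0) but only (2, 3, 1, 0) is free — short on res2
  proc-B still needs (4, 2, 2, 1) but only (2, 3, 1, 0) is free — short on res4, res2 and res1
Permanently blocked: proc-C, proc-G and proc-B.


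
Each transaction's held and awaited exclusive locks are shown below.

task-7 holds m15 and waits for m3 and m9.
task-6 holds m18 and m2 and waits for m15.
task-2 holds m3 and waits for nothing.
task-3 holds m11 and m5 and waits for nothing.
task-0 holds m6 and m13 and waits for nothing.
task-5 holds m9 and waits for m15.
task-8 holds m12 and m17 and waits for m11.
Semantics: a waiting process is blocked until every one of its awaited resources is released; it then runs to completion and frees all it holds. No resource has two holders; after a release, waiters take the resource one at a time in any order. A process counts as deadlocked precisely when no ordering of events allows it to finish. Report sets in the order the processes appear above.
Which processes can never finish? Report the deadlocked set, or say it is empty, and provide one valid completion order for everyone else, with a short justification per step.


Deadlocked: task-7, task-6 and task-5.
Key observation: along task-7 -> task-5 -> task-7, each member waits on what the next one holds — a deadlock; task-6 waits into the deadlock from upstream.
The rest can finish in the order task-0, task-3, task-2, task-8.
Verifying each step:
  task-0: no waits; runs immediately, freeing m6 and m13
  task-3: no waits; runs immediately, freeing m11 and m5
  task-2: no waits; runs immediately, freeing m3
  run task-8 (all its waits — m11 — are resolved); releases m12 and m17


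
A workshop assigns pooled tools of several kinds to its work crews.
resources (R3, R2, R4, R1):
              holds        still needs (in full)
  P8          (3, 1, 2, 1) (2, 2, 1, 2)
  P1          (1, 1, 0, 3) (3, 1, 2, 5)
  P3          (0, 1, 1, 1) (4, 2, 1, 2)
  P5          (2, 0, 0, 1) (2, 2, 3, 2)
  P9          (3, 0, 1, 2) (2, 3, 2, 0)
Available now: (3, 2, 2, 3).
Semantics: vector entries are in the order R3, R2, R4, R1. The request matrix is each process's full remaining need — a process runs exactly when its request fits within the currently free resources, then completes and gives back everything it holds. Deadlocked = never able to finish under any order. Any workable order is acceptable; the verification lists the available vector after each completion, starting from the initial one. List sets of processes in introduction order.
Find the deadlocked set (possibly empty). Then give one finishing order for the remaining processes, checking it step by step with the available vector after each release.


Nothing here is deadlocked.
Key observation: the pool covers P8 at once, and every later process fits after earlier releases.
One completion order for the rest: P8, P5, P9, P1, P3. Check, step by step:
  pool = (3, 2, 2, 3)
  P8 needs (2, 2, 1, 2) <= (3, 2, 2, 3) -> finishes; pool += (3, 1, 2, 1) = (6, 3, 4, 4)
  P5 needs (2, 2, 3, 2) <= (6, 3, 4, 4) -> finishes; pool += (2, 0, 0, 1) = (8, 3, 4, 5)
  P9 needs (2, 3, 2, 0) <= (8, 3, 4, 5) -> finishes; pool += (3, 0, 1, 2) = (11, 3, 5, 7)
  P1 needs (3, 1, 2, 5) <= (11, 3, 5, 7) -> finishes; pool += (1, 1, 0, 3) = (12, 4, 5, 10)
  P3 needs (4, 2, 1, 2) <= (12, 4, 5, 10) -> finishes; pool += (0, 1, 1, 1) = (12, 5, 6, 11)


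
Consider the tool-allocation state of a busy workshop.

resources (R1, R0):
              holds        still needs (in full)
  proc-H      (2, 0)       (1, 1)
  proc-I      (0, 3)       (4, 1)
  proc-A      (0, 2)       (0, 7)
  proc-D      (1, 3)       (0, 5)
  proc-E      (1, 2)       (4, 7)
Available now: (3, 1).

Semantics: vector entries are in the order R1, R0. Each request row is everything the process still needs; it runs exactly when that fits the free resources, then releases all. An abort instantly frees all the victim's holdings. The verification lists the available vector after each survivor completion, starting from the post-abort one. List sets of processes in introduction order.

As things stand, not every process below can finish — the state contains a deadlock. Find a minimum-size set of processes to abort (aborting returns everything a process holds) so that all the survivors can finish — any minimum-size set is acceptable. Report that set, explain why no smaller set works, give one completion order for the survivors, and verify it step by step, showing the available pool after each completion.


Minimum abort set: proc-E.
Key observation: proc-D was stuck for good until proc-E gave back (1, 2); in the order shown it finishes at step 3.
No smaller set exists: with zero aborts the deadlock remains.
Survivors finish in the order: proc-H, proc-I, proc-D, proc-A. Walking it through (pool after the aborts first):
  pool = (4, 3)
  run proc-H (needs (1, 1), free (4, 3)); after release of (2, 0) the pool is (6, 3)
  run proc-I (needs (4, 1), free (6, 3)); after release of (0, 3) the pool is (6, 6)
  run proc-D (needs (0, 5), free (6, 6)); after release of (1, 3) the pool is (7, 9)
  run proc-A (needs (0, 7), free (7, 9)); after release of (0, 2) the pool is (7, 11)


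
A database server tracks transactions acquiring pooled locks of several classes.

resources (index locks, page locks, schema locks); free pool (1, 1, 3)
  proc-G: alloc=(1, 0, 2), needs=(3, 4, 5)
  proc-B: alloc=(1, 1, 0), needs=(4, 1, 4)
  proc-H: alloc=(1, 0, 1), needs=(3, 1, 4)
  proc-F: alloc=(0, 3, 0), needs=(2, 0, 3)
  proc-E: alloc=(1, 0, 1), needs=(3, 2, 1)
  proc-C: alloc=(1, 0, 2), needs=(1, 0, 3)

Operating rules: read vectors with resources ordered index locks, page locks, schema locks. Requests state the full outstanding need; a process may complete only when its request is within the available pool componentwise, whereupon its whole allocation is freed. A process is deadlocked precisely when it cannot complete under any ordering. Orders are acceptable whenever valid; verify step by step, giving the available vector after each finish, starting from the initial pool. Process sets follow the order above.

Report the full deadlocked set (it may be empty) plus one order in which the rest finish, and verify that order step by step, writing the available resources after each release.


Deadlocked: proc-G, proc-B, proc-H and proc-E.
Key observation: the pool after proc-C, proc-F is (2, 4, 5); every surviving request exceeds it in index locks, so progress ends there.
One completion order for the rest: proc-C, proc-F. Walking it through:
  pool = (1, 1, 3)
  proc-C needs (1, 0, 3) <= (1, 1, 3) -> finishes; pool += (1, 0, 2) = (2, 1, 5)
  proc-F needs (2, 0, 3) <= (2, 1, 5) -> finishes; pool += (0, 3, 0) = (2, 4, 5)
The stuck group stays short no matter what:
  proc-G cannot run: need (3, 4, 5) vs free (2, 4, 5) (insufficient index locks)
  proc-B cannot run: need (4, 1, 4) vs free (2, 4, 5) (insufficient index locks)
  proc-H cannot run: need (3, 1, 4) vs free (2, 4, 5) (insufficient index locks)
  proc-E cannot run: need (3, 2, 1) vs free (2, 4, 5) (insufficient index locks)


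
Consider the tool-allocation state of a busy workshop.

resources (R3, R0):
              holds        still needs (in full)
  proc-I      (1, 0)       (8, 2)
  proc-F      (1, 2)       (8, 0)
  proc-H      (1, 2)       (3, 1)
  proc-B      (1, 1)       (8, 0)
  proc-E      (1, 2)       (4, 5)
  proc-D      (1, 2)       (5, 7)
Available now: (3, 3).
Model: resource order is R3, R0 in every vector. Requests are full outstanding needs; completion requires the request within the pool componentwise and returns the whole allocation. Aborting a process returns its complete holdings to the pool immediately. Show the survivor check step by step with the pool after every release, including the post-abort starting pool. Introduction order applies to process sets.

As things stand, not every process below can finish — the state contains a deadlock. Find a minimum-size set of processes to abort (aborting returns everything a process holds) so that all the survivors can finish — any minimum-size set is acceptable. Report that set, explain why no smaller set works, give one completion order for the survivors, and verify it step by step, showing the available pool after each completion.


The answer: abort proc-I and proc-B.
Key observation: the deadlocked proc-F becomes finishable only because proc-I and proc-B released (2, 1); it completes at step 4 below.
No one abort is enough; case by case: proc-I alone leaves proc-F blocked (short on R3); proc-F alone leaves proc-I blocked (short on R3); proc-H alone leaves proc-I blocked (short on R3); proc-B alone leaves proc-I blocked (short on R3); proc-E alone leaves proc-I blocked (short on R3); proc-D alone leaves proc-I blocked (short on R3).
The survivors complete as proc-H, proc-E, proc-D, proc-F. Walking it through (starting from the post-abort pool):
  pool = (5, 4)
  run proc-H (needs (3, 1), free (5, 4)); after release of (1, 2) the pool is (6, 6)
  run proc-E (needs (4, 5), free (6, 6)); after release of (1, 2) the pool is (7, 8)
  run proc-D (needs (5, 7), free (7, 8)); after release of (1, 2) the pool is (8, 10)
  run proc-F (needs (8, 0), free (8, 10)); after release of (1, 2) the pool is (9, 12)


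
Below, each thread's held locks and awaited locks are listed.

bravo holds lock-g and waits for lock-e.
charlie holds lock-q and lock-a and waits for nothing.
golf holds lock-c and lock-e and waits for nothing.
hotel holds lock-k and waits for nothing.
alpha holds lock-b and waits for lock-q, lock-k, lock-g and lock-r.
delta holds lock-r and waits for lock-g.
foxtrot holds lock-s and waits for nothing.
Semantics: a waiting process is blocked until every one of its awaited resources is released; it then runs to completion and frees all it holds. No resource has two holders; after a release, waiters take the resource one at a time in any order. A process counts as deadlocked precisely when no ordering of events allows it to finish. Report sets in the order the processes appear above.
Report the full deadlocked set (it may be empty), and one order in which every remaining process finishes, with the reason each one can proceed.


The deadlocked set is empty.
Key observation: every chain of waits terminates; starting from the processes that wait on nothing, all the rest unlock in turn.
One completion order for the rest: golf, charlie, hotel, bravo, delta, alpha, foxtrot.
Step-by-step check:
  golf: no waits; runs immediately, freeing lock-c and lock-e
  charlie: no waits; runs immediately, freeing lock-q and lock-a
  hotel: no waits; runs immediately, freeing lock-k
  bravo waits on lock-e — all released -> runs and releases lock-g
  delta waits on lock-g — all released -> runs and releases lock-r
  alpha waits on lock-q, lock-k, lock-g and lock-r — all released -> runs and releases lock-b
  foxtrot: no waits; runs immediately, freeing lock-s


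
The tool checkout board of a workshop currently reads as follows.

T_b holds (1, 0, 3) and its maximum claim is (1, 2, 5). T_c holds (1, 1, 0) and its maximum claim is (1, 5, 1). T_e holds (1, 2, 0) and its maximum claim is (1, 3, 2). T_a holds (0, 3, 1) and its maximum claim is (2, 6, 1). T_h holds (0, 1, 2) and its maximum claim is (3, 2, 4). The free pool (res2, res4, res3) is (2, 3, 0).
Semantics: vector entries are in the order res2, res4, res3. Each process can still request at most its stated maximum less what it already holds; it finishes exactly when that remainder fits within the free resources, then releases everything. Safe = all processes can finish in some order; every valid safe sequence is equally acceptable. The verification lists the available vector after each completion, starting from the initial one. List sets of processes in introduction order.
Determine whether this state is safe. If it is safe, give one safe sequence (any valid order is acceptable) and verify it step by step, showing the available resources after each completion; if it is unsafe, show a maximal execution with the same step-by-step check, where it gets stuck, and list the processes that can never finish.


UNSAFE.
Key observation: T_a, T_c can finish, but then (3, 7, 1) is all there is, and the blocked group's res3 demands exceed it.
A maximal execution: T_a, T_c — then nothing else fits. Check, step by step:
  pool = (2, 3, 0)
  run T_a (needs (2, 3, 0), free (2, 3, 0)); after release of (0, 3, 1) the pool is (2, 6, 1)
  run T_c (needs (0, 4, 1), free (2, 6, 1)); after release of (1, 1, 0) the pool is (3, 7, 1)
  blocked: T_b wants (0, 2, 2), pool (3, 7, 1) — not enough res3
  blocked: T_e wants (0, 1, 2), pool (3, 7, 1) — not enough res3
  blocked: T_h wants (3, 1, 2), pool (3, 7, 1) — not enough res3
Never able to finish: T_b, T_e and T_h.


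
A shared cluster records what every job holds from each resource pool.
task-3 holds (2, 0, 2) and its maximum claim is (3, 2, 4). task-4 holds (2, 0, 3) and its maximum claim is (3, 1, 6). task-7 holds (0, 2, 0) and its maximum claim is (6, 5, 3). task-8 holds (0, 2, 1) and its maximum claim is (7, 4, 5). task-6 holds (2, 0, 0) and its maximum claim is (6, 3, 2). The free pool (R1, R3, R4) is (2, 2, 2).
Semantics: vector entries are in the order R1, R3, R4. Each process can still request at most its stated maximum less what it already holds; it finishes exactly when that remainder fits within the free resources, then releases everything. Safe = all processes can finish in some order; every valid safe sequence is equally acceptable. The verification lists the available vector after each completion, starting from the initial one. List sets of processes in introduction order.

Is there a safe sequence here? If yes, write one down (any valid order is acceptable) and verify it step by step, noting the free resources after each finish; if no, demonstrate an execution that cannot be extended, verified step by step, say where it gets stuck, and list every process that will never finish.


The state is UNSAFE.
Key observation: after task-3, task-4 the pool peaks at (6, 2, 7), and each blocked process is short somewhere: task-7 on R3; task-8 on R1; task-6 on R3.
Going as far as possible: task-3, task-4; after that, nothing fits. Check, step by step:
  pool = (2, 2, 2)
  task-3 needs (1, 2, 2) <= (2, 2, 2) -> finishes; pool += (2, 0, 2) = (4, 2, 4)
  task-4 needs (1, 1, 3) <= (4, 2, 4) -> finishes; pool += (2, 0, 3) = (6, 2, 7)
  task-7 still needs (6, 3, 3) but only (6, 2, 7) is free — short on R3
  task-8 still needs (7, 2, 4) but only (6, 2, 7) is free — short on R1
  task-6 still needs (4, 3, 2) but only (6, 2, 7) is free — short on R3
Permanently blocked: task-7, task-8 and task-6.
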